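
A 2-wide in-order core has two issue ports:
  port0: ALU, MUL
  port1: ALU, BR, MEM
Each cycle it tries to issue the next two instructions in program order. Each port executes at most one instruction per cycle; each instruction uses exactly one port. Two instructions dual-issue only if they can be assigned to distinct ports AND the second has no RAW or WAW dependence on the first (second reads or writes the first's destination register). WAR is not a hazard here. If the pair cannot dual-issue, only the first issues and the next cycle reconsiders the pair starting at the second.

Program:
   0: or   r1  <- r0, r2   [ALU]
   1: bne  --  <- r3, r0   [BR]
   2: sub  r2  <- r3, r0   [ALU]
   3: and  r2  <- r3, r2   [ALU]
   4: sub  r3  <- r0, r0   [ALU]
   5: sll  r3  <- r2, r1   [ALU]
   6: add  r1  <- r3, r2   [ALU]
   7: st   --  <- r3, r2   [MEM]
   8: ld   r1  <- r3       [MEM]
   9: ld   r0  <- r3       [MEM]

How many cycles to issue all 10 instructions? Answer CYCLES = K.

  cy0 -> i0+i1 (or.ALU;bne.BR) pair
  cy1 -> i2 (sub.ALU) RAW+WAW r2
  cy2 -> i3+i4 (and.ALU;sub.ALU) pair
  cy3 -> i5 (sll.ALU) RAW r3
  cy4 -> i6+i7 (add.ALU;st.MEM) pair
  cy5 -> i8 (ld.MEM) no-port MEM/MEM
  cy6 -> i9 (ld.MEM) tail

CYCLES = 7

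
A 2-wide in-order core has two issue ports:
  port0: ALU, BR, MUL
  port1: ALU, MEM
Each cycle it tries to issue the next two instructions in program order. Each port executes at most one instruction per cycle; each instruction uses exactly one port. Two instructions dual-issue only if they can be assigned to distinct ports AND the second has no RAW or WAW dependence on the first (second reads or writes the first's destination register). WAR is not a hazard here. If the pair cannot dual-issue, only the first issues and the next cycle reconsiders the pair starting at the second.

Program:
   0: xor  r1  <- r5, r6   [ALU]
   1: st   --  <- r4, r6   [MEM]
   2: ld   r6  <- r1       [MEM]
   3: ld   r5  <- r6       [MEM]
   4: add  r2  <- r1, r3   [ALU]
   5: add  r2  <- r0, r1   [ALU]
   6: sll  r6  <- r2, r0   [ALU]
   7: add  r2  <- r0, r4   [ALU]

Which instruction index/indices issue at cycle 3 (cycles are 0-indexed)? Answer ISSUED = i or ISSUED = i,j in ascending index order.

#0 head=0: xor.ALU st.MEM i0&i1 dual
#1 head=2: ld.MEM i2 no-port MEM/MEM
#2 head=3: ld.MEM add.ALU i3&i4 dual
#3 head=5: add.ALU i5 RAW r2
#4 head=6: sll.ALU add.ALU i6&i7 dual

ISSUED = 5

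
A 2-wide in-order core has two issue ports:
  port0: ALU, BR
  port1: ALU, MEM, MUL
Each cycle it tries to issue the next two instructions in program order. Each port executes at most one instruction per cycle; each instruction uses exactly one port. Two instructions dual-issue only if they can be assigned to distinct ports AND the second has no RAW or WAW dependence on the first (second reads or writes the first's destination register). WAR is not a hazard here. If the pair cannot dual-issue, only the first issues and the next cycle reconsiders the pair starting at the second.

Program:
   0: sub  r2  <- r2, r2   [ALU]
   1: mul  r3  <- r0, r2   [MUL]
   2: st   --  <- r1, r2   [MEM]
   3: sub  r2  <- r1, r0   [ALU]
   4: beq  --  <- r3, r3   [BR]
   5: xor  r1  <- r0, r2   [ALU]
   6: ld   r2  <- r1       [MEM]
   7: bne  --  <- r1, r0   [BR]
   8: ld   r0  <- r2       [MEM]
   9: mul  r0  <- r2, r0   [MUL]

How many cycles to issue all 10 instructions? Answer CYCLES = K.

CYCLES = 7

[0] i0  sub  -- RAW r2
[1] i1  mul  -- no-port MUL/MEM
[2] i2/i3  st sub  -- 2-wide
[3] i4/i5  beq xor  -- 2-wide
[4] i6/i7  ld bne  -- 2-wide
[5] i8  ld  -- no-port MEM/MUL
[6] i9  mul  -- tail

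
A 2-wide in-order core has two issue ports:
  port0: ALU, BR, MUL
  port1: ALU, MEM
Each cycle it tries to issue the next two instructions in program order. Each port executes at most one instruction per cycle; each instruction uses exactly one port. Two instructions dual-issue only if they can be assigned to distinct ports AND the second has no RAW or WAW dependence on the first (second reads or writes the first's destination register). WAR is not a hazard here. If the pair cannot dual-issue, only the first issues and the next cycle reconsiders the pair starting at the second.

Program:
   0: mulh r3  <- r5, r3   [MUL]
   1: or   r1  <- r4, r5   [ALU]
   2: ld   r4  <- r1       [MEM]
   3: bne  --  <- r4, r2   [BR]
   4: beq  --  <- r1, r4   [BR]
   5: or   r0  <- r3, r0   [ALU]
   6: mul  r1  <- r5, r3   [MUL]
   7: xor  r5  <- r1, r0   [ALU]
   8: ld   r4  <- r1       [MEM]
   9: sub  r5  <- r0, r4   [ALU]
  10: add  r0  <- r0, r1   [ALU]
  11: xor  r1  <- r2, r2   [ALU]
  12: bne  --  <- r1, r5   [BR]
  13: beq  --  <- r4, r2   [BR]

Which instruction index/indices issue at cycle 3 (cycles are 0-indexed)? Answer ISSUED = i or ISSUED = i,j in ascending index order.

  cy0 -> i0&i1 (mulh.MUL/or.ALU) pair
  cy1 -> i2 (ld.MEM) RAW r4
  cy2 -> i3 (bne.BR) no-port BR/BR
  cy3 -> i4&i5 (beq.BR/or.ALU) pair
  cy4 -> i6 (mul.MUL) RAW r1
  cy5 -> i7&i8 (xor.ALU/ld.MEM) pair
  cy6 -> i9&i10 (sub.ALU/add.ALU) pair
  cy7 -> i11 (xor.ALU) RAW r1
  cy8 -> i12 (bne.BR) no-port BR/BR
  cy9 -> i13 (beq.BR) tail

ISSUED = 4,5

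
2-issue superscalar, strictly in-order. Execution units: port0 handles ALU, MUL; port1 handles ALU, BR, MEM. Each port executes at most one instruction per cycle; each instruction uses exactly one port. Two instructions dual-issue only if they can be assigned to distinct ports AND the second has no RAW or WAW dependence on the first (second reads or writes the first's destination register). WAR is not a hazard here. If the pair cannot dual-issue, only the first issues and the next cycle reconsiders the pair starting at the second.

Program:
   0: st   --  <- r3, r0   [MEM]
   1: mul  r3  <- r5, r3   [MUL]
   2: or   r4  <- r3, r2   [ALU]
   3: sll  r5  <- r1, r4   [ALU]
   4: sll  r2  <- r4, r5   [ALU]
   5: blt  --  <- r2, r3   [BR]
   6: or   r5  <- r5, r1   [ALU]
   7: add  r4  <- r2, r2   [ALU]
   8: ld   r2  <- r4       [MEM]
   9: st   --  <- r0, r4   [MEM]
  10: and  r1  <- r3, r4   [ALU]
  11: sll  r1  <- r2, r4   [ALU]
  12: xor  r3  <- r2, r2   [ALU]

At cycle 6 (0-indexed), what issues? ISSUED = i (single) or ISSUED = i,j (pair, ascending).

c0: i0&i1 st;mul  2-wide
c1: i2 or  RAW r4
c2: i3 sll  RAW r5
c3: i4 sll  RAW r2
c4: i5&i6 blt;or  2-wide
c5: i7 add  RAW r4
c6: i8 ld  no-port MEM/MEM
c7: i9&i10 st;and  2-wide
c8: i11&i12 sll;xor  2-wide

ISSUED = 8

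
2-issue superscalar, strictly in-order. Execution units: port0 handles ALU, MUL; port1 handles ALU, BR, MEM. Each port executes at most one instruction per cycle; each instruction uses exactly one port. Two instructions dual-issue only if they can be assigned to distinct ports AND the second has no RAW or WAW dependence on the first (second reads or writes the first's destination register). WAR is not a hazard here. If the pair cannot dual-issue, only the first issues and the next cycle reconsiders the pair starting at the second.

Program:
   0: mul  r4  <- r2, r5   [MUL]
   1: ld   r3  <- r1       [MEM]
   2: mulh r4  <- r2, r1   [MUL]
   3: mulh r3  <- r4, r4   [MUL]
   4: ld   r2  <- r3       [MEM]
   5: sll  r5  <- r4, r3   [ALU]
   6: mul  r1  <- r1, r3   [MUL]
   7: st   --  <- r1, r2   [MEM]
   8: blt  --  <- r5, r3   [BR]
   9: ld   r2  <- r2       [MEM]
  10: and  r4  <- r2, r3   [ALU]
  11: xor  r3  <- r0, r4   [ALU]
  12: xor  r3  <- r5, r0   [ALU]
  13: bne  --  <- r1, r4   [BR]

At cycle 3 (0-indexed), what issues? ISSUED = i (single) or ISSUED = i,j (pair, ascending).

0. mul+ld @i0,i1  | pair
1. mulh @i2  | no-port MUL/MUL
2. mulh @i3  | RAW r3
3. ld+sll @i4,i5  | pair
4. mul @i6  | RAW r1
5. st @i7  | no-port MEM/BR
6. blt @i8  | no-port BR/MEM
7. ld @i9  | RAW r2
8. and @i10  | RAW r4
9. xor @i11  | WAW r3
10. xor+bne @i12,i13  | pair

ISSUED = 4,5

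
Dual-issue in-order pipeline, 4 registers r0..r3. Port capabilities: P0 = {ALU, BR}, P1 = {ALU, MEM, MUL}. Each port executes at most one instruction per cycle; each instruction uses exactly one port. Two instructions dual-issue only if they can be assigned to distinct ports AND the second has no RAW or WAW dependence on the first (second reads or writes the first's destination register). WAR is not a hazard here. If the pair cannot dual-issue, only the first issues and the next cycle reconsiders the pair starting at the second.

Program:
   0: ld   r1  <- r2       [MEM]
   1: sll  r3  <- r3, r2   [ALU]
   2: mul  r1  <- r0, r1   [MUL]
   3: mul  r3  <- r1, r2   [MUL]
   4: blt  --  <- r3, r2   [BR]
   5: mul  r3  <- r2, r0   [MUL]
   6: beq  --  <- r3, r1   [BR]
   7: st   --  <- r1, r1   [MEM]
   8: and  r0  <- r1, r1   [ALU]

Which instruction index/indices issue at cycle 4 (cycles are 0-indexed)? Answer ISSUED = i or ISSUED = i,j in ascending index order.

ISSUED = 6,7

t=0 i0&i1:ld sll ; pair
t=1 i2:mul ; no-port MUL/MUL
t=2 i3:mul ; RAW r3
t=3 i4&i5:blt mul ; pair
t=4 i6&i7:beq st ; pair
t=5 i8:and ; tail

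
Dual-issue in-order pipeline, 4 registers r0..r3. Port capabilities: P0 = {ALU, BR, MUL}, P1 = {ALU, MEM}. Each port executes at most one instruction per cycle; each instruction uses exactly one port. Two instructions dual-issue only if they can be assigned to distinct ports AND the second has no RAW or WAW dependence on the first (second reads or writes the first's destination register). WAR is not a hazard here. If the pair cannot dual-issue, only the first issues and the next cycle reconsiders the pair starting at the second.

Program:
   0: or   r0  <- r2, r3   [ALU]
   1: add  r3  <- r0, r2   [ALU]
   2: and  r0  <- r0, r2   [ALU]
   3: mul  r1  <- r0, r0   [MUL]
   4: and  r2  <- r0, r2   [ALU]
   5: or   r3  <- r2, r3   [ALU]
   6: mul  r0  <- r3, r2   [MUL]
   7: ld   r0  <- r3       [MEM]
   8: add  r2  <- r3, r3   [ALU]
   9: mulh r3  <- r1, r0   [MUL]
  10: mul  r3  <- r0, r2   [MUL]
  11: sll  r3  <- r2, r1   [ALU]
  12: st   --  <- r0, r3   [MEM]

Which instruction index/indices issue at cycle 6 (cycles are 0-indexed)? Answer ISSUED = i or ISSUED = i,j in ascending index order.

ISSUED = 9

t=0 i0:or ; RAW r0
t=1 i1/i2:add;and ; dual
t=2 i3/i4:mul;and ; dual
t=3 i5:or ; RAW r3
t=4 i6:mul ; WAW r0
t=5 i7/i8:ld;add ; dual
t=6 i9:mulh ; no-port MUL/MUL
t=7 i10:mul ; WAW r3
t=8 i11:sll ; RAW r3
t=9 i12:st ; tail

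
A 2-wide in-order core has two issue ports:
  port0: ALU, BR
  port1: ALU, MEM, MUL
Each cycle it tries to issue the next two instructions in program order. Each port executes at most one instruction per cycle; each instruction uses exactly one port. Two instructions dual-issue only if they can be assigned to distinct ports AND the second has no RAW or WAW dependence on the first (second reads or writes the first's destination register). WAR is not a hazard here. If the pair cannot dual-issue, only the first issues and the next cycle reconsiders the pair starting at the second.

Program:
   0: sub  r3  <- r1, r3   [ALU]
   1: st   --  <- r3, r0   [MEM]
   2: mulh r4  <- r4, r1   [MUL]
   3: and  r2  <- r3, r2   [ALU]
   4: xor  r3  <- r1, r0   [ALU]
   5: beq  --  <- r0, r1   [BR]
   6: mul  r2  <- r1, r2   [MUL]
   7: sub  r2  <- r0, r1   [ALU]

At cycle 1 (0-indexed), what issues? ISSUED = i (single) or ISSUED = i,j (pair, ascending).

  cy0 -> i0 (sub.ALU) RAW r3
  cy1 -> i1 (st.MEM) no-port MEM/MUL
  cy2 -> i2&i3 (mulh.MUL/and.ALU) pair
  cy3 -> i4&i5 (xor.ALU/beq.BR) pair
  cy4 -> i6 (mul.MUL) WAW r2
  cy5 -> i7 (sub.ALU) tail

ISSUED = 1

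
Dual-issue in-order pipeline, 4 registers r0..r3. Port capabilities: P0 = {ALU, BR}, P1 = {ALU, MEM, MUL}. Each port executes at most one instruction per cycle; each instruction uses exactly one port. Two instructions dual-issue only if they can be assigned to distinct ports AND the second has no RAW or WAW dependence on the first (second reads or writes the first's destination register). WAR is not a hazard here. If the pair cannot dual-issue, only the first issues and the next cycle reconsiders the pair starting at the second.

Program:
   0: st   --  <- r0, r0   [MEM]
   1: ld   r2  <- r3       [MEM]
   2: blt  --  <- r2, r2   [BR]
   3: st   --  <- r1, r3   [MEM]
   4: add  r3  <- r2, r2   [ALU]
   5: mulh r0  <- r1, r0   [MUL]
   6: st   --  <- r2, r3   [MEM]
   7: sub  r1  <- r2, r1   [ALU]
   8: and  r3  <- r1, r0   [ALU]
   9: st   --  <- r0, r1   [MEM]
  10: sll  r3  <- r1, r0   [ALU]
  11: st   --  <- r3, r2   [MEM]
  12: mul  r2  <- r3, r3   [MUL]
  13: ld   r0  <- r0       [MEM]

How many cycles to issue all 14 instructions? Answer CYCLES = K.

  cy0 -> i0 (st.MEM) no-port MEM/MEM
  cy1 -> i1 (ld.MEM) RAW r2
  cy2 -> i2&i3 (blt.BR+st.MEM) dual
  cy3 -> i4&i5 (add.ALU+mulh.MUL) dual
  cy4 -> i6&i7 (st.MEM+sub.ALU) dual
  cy5 -> i8&i9 (and.ALU+st.MEM) dual
  cy6 -> i10 (sll.ALU) RAW r3
  cy7 -> i11 (st.MEM) no-port MEM/MUL
  cy8 -> i12 (mul.MUL) no-port MUL/MEM
  cy9 -> i13 (ld.MEM) tail

CYCLES = 10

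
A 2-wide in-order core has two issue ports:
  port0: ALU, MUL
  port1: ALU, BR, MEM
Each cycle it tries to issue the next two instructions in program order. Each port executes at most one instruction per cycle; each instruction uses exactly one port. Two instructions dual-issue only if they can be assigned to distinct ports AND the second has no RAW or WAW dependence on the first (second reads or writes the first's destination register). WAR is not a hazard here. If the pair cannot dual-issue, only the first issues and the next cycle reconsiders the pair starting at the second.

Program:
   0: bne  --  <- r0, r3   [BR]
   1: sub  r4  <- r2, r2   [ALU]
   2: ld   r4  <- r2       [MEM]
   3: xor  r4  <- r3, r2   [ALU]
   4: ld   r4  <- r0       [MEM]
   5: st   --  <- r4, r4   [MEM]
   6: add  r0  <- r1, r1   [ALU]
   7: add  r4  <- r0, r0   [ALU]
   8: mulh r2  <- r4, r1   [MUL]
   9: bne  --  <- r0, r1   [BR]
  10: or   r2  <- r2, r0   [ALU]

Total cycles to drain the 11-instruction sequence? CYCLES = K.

[0] i0,i1  bne.BR+sub.ALU  -- pair
[1] i2  ld.MEM  -- WAW r4
[2] i3  xor.ALU  -- WAW r4
[3] i4  ld.MEM  -- no-port MEM/MEM
[4] i5,i6  st.MEM+add.ALU  -- pair
[5] i7  add.ALU  -- RAW r4
[6] i8,i9  mulh.MUL+bne.BR  -- pair
[7] i10  or.ALU  -- tail

CYCLES = 8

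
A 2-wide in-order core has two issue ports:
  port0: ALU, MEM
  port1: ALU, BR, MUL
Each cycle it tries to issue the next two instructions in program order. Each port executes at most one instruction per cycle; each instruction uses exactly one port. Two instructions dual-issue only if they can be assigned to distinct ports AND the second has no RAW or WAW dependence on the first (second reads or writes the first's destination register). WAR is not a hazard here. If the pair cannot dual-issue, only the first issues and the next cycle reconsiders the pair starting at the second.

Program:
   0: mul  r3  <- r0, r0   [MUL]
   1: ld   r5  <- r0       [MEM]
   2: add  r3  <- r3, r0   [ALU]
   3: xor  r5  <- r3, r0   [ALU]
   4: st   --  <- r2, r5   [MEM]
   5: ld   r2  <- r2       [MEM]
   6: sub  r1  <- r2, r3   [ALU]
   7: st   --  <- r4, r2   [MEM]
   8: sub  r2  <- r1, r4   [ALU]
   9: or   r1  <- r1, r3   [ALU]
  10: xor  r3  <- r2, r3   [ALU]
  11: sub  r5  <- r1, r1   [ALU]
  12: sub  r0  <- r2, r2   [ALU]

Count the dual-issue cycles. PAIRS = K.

[0] i0/i1  mul.MUL ld.MEM  -- 2-wide
[1] i2  add.ALU  -- RAW r3
[2] i3  xor.ALU  -- RAW r5
[3] i4  st.MEM  -- no-port MEM/MEM
[4] i5  ld.MEM  -- RAW r2
[5] i6/i7  sub.ALU st.MEM  -- 2-wide
[6] i8/i9  sub.ALU or.ALU  -- 2-wide
[7] i10/i11  xor.ALU sub.ALU  -- 2-wide
[8] i12  sub.ALU  -- tail

PAIRS = 4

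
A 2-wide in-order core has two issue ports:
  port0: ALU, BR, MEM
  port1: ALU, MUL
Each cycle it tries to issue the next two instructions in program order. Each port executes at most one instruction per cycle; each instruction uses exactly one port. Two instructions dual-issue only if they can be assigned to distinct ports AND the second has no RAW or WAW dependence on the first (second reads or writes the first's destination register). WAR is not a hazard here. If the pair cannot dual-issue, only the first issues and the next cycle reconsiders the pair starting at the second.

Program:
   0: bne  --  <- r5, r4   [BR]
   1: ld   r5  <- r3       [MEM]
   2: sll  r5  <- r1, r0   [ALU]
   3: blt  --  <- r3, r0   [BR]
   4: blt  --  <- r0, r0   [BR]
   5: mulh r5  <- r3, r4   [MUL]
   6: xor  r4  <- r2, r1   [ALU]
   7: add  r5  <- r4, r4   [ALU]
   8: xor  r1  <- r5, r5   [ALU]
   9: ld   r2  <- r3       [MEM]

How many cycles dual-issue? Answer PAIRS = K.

PAIRS = 3

c0: i0 bne  no-port BR/MEM
c1: i1 ld  WAW r5
c2: i2&i3 sll/blt  dual
c3: i4&i5 blt/mulh  dual
c4: i6 xor  RAW r4
c5: i7 add  RAW r5
c6: i8&i9 xor/ld  dual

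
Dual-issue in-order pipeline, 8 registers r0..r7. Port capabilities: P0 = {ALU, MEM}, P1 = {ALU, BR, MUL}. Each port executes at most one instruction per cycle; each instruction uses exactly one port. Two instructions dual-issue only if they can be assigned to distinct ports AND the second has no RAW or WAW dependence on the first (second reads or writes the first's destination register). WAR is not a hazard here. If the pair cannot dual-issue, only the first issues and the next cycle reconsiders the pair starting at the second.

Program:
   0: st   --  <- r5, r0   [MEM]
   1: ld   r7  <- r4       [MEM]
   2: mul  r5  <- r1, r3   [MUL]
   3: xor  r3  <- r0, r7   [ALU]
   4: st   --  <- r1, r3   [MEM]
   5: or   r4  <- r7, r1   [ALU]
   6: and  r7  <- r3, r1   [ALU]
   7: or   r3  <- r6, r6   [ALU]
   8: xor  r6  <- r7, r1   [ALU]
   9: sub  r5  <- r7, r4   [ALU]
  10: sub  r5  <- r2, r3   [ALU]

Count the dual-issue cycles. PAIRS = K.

t=0 i0:st ; no-port MEM/MEM
t=1 i1/i2:ld mul ; 2-wide
t=2 i3:xor ; RAW r3
t=3 i4/i5:st or ; 2-wide
t=4 i6/i7:and or ; 2-wide
t=5 i8/i9:xor sub ; 2-wide
t=6 i10:sub ; tail

PAIRS = 4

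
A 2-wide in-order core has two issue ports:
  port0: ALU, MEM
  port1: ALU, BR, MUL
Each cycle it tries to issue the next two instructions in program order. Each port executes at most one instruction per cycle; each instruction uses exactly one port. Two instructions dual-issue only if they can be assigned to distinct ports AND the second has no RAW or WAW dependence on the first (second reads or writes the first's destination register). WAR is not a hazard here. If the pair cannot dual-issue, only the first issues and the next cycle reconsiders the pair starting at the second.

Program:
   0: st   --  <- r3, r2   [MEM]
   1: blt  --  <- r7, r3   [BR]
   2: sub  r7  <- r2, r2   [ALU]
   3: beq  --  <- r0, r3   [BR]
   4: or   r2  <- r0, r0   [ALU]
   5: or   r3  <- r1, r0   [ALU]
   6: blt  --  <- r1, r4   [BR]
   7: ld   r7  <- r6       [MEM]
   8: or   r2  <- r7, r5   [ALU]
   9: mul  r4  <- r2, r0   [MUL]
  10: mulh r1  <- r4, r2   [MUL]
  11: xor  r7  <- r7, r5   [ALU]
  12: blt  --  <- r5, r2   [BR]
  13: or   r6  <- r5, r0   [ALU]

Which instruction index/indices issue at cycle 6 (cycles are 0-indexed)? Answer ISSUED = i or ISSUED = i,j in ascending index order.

t=0 i0/i1:st.MEM blt.BR ; dual
t=1 i2/i3:sub.ALU beq.BR ; dual
t=2 i4/i5:or.ALU or.ALU ; dual
t=3 i6/i7:blt.BR ld.MEM ; dual
t=4 i8:or.ALU ; RAW r2
t=5 i9:mul.MUL ; no-port MUL/MUL
t=6 i10/i11:mulh.MUL xor.ALU ; dual
t=7 i12/i13:blt.BR or.ALU ; dual

ISSUED = 10,11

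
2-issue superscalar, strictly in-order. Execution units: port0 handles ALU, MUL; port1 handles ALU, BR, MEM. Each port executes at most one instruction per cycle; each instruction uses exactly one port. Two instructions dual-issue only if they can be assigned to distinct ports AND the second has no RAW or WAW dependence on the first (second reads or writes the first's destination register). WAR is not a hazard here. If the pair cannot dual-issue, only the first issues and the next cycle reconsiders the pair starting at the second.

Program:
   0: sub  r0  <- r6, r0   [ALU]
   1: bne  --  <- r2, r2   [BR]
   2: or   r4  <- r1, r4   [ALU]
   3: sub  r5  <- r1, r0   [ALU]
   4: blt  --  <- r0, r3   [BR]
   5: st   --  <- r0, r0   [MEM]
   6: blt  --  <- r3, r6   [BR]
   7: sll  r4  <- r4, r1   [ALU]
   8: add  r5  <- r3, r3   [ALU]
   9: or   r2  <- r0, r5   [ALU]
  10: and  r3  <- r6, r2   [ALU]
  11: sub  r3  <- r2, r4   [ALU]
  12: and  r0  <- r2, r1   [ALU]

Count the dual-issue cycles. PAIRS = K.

#0 head=0: sub;bne i0+i1 dual
#1 head=2: or;sub i2+i3 dual
#2 head=4: blt i4 no-port BR/MEM
#3 head=5: st i5 no-port MEM/BR
#4 head=6: blt;sll i6+i7 dual
#5 head=8: add i8 RAW r5
#6 head=9: or i9 RAW r2
#7 head=10: and i10 WAW r3
#8 head=11: sub;and i11+i12 dual

PAIRS = 4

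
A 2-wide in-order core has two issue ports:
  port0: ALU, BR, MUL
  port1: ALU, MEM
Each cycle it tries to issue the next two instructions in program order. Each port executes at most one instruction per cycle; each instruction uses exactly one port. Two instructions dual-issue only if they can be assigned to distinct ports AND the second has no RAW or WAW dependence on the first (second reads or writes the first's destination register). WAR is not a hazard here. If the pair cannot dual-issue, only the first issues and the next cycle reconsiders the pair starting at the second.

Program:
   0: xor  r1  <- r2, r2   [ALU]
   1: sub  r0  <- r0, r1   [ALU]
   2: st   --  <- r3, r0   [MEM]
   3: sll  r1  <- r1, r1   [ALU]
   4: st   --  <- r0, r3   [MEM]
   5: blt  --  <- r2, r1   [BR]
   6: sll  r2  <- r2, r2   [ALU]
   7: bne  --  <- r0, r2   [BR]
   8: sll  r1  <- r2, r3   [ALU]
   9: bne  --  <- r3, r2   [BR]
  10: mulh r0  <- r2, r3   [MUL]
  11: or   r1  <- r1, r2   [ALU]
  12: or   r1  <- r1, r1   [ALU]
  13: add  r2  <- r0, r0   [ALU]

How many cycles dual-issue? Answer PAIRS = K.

c0: i0 xor  RAW r1
c1: i1 sub  RAW r0
c2: i2,i3 st;sll  dual
c3: i4,i5 st;blt  dual
c4: i6 sll  RAW r2
c5: i7,i8 bne;sll  dual
c6: i9 bne  no-port BR/MUL
c7: i10,i11 mulh;or  dual
c8: i12,i13 or;add  dual

PAIRS = 5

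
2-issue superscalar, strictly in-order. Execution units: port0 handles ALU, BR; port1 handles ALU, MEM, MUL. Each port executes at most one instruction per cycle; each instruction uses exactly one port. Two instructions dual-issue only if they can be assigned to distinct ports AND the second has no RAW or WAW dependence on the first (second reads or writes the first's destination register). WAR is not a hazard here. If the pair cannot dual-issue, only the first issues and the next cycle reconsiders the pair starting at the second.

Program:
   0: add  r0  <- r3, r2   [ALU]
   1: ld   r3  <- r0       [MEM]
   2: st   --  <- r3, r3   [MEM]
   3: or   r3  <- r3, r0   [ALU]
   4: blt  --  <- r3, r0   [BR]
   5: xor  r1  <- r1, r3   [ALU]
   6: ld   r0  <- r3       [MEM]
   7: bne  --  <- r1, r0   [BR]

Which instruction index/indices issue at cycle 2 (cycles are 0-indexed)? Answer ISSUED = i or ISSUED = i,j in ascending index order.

ISSUED = 2,3

c0: i0 add  RAW r0
c1: i1 ld  no-port MEM/MEM
c2: i2/i3 st/or  2-wide
c3: i4/i5 blt/xor  2-wide
c4: i6 ld  RAW r0
c5: i7 bne  tail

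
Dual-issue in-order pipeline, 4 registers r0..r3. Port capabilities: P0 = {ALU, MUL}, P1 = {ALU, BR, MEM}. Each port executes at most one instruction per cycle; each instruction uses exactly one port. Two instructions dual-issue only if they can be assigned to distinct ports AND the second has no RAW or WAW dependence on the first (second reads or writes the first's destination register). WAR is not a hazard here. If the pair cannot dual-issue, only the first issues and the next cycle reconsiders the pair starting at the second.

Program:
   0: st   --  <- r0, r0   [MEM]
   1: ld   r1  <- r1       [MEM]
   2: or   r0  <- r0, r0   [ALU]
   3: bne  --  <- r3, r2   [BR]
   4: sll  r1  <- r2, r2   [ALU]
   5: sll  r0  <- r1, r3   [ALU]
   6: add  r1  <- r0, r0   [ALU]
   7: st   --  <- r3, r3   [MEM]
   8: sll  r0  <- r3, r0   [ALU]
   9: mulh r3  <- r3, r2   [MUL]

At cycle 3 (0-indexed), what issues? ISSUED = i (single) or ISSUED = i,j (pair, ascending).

  cy0 -> i0 (st.MEM) no-port MEM/MEM
  cy1 -> i1,i2 (ld.MEM;or.ALU) pair
  cy2 -> i3,i4 (bne.BR;sll.ALU) pair
  cy3 -> i5 (sll.ALU) RAW r0
  cy4 -> i6,i7 (add.ALU;st.MEM) pair
  cy5 -> i8,i9 (sll.ALU;mulh.MUL) pair

ISSUED = 5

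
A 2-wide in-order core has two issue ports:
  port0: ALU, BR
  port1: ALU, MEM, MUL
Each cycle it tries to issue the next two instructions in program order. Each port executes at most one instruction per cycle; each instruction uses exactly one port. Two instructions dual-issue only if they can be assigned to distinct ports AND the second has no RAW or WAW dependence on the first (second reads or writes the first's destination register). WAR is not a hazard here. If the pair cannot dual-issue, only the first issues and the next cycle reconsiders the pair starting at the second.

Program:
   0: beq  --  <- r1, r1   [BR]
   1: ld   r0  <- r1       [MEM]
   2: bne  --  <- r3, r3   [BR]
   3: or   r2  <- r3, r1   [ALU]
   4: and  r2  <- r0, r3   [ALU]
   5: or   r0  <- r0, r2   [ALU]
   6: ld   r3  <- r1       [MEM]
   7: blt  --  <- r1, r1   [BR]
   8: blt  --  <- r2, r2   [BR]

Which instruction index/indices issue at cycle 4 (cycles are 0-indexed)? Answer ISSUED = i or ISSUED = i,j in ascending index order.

0. beq.BR;ld.MEM @i0/i1  | dual
1. bne.BR;or.ALU @i2/i3  | dual
2. and.ALU @i4  | RAW r2
3. or.ALU;ld.MEM @i5/i6  | dual
4. blt.BR @i7  | no-port BR/BR
5. blt.BR @i8  | tail

ISSUED = 7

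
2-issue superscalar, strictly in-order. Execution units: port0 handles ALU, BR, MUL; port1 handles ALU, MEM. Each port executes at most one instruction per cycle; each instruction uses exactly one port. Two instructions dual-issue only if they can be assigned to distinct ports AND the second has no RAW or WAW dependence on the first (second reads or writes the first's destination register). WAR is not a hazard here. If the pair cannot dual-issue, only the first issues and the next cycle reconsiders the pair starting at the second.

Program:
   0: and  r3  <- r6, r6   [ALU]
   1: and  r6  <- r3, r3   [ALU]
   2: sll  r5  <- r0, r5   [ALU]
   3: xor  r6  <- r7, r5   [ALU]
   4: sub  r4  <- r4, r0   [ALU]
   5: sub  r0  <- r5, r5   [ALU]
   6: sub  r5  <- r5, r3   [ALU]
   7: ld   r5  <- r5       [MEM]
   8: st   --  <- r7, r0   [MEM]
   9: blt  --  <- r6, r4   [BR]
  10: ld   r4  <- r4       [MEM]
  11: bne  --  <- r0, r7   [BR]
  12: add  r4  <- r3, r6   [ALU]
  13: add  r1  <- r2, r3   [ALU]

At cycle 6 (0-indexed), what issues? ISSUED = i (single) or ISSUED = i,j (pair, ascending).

ISSUED = 10,11

t=0 i0:and ; RAW r3
t=1 i1+i2:and;sll ; dual
t=2 i3+i4:xor;sub ; dual
t=3 i5+i6:sub;sub ; dual
t=4 i7:ld ; no-port MEM/MEM
t=5 i8+i9:st;blt ; dual
t=6 i10+i11:ld;bne ; dual
t=7 i12+i13:add;add ; dual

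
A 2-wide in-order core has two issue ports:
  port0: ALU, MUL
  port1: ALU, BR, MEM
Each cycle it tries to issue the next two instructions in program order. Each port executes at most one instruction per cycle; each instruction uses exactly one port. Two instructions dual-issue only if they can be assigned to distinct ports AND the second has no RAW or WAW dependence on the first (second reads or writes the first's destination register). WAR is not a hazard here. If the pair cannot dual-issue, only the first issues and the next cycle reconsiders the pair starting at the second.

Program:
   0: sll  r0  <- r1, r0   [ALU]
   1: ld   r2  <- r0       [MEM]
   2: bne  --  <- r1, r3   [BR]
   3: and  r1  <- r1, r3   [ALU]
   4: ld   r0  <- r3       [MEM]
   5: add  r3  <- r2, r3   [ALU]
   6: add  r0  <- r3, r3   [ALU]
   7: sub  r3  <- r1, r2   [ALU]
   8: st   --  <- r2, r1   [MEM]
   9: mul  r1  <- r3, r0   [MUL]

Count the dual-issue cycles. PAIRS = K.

PAIRS = 4

  cy0 -> i0 (sll) RAW r0
  cy1 -> i1 (ld) no-port MEM/BR
  cy2 -> i2+i3 (bne/and) pair
  cy3 -> i4+i5 (ld/add) pair
  cy4 -> i6+i7 (add/sub) pair
  cy5 -> i8+i9 (st/mul) pair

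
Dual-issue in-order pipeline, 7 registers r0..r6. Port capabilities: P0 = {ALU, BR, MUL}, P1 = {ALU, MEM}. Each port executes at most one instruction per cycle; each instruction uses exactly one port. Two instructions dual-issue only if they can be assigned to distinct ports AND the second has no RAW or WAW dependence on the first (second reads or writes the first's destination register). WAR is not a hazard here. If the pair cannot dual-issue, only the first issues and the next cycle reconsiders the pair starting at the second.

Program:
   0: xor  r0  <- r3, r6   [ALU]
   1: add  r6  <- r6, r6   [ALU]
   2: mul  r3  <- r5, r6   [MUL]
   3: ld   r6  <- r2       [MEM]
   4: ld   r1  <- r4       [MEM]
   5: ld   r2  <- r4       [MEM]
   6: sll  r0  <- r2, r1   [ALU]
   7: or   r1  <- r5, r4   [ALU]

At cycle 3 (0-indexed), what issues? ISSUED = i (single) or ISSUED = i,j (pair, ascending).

t=0 i0&i1:xor/add ; pair
t=1 i2&i3:mul/ld ; pair
t=2 i4:ld ; no-port MEM/MEM
t=3 i5:ld ; RAW r2
t=4 i6&i7:sll/or ; pair

ISSUED = 5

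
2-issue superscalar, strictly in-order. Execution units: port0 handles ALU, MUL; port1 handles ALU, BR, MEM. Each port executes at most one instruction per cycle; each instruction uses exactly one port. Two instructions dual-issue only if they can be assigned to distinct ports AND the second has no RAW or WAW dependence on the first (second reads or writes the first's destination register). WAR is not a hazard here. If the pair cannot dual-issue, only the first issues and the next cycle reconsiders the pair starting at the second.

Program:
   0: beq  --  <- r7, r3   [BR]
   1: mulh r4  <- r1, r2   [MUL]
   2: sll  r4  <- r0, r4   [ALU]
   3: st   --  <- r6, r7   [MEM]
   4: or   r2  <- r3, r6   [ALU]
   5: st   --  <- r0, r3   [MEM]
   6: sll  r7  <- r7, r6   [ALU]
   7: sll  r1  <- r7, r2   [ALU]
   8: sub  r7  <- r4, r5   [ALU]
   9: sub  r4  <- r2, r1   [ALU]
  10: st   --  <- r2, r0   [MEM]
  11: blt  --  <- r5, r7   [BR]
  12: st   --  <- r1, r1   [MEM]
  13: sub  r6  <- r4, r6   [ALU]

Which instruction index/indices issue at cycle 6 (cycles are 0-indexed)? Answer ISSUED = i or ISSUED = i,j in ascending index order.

c0: i0&i1 beq;mulh  pair
c1: i2&i3 sll;st  pair
c2: i4&i5 or;st  pair
c3: i6 sll  RAW r7
c4: i7&i8 sll;sub  pair
c5: i9&i10 sub;st  pair
c6: i11 blt  no-port BR/MEM
c7: i12&i13 st;sub  pair

ISSUED = 11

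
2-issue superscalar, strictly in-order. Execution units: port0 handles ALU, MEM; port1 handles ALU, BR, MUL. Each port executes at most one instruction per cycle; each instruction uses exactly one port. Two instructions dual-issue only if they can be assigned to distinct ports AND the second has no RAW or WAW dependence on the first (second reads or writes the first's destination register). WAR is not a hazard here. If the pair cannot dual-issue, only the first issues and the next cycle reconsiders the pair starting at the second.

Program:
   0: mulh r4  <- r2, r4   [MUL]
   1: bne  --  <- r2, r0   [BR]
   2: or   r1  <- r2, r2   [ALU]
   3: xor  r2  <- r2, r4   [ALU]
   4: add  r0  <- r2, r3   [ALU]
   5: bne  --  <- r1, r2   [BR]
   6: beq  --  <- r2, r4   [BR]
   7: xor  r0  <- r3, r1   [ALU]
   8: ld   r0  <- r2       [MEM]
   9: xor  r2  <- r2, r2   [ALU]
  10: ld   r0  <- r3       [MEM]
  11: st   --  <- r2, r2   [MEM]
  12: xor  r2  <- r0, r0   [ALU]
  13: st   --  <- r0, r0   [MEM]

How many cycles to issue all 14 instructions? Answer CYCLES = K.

CYCLES = 9

#0 head=0: mulh i0 no-port MUL/BR
#1 head=1: bne or i1&i2 2-wide
#2 head=3: xor i3 RAW r2
#3 head=4: add bne i4&i5 2-wide
#4 head=6: beq xor i6&i7 2-wide
#5 head=8: ld xor i8&i9 2-wide
#6 head=10: ld i10 no-port MEM/MEM
#7 head=11: st xor i11&i12 2-wide
#8 head=13: st i13 tail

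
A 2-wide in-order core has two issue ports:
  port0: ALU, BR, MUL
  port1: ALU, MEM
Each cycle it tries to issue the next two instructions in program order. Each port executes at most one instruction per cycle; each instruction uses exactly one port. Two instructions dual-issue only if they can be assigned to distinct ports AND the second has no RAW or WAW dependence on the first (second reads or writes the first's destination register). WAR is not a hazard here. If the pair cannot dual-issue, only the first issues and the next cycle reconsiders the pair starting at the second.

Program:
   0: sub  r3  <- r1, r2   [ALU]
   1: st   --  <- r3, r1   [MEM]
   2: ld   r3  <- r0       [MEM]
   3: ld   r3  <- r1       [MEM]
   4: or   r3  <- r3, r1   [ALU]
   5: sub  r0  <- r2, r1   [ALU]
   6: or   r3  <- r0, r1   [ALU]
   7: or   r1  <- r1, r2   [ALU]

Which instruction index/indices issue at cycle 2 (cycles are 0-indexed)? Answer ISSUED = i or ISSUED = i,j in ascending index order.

ISSUED = 2

[0] i0  sub.ALU  -- RAW r3
[1] i1  st.MEM  -- no-port MEM/MEM
[2] i2  ld.MEM  -- no-port MEM/MEM
[3] i3  ld.MEM  -- RAW+WAW r3
[4] i4+i5  or.ALU+sub.ALU  -- 2-wide
[5] i6+i7  or.ALU+or.ALU  -- 2-wide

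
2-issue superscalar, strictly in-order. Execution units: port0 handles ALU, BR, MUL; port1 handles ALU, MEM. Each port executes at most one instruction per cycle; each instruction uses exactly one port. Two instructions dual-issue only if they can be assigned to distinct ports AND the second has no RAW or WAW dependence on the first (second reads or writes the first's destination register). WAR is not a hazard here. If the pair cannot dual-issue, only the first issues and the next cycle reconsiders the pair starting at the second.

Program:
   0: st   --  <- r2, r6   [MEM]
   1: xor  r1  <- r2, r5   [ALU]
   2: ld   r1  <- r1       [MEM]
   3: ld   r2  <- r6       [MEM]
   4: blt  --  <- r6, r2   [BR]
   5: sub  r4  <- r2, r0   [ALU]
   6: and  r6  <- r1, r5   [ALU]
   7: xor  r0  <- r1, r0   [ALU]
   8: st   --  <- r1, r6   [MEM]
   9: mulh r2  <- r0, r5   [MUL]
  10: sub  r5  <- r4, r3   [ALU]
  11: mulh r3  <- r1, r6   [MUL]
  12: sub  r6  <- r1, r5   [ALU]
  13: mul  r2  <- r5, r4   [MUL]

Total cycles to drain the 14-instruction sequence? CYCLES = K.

CYCLES = 8

0. st.MEM;xor.ALU @i0,i1  | 2-wide
1. ld.MEM @i2  | no-port MEM/MEM
2. ld.MEM @i3  | RAW r2
3. blt.BR;sub.ALU @i4,i5  | 2-wide
4. and.ALU;xor.ALU @i6,i7  | 2-wide
5. st.MEM;mulh.MUL @i8,i9  | 2-wide
6. sub.ALU;mulh.MUL @i10,i11  | 2-wide
7. sub.ALU;mul.MUL @i12,i13  | 2-wide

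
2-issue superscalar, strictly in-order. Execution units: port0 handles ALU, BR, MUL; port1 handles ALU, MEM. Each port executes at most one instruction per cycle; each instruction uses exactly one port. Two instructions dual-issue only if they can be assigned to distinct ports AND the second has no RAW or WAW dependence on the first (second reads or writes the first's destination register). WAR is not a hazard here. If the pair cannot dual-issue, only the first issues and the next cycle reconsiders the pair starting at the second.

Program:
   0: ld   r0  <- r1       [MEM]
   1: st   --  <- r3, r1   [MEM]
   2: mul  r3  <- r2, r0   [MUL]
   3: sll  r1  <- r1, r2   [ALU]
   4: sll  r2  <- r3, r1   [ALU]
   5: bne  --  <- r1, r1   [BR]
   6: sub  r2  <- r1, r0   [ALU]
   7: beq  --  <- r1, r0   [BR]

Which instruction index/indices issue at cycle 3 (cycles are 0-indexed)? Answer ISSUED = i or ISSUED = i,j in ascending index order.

  cy0 -> i0 (ld.MEM) no-port MEM/MEM
  cy1 -> i1+i2 (st.MEM mul.MUL) pair
  cy2 -> i3 (sll.ALU) RAW r1
  cy3 -> i4+i5 (sll.ALU bne.BR) pair
  cy4 -> i6+i7 (sub.ALU beq.BR) pair

ISSUED = 4,5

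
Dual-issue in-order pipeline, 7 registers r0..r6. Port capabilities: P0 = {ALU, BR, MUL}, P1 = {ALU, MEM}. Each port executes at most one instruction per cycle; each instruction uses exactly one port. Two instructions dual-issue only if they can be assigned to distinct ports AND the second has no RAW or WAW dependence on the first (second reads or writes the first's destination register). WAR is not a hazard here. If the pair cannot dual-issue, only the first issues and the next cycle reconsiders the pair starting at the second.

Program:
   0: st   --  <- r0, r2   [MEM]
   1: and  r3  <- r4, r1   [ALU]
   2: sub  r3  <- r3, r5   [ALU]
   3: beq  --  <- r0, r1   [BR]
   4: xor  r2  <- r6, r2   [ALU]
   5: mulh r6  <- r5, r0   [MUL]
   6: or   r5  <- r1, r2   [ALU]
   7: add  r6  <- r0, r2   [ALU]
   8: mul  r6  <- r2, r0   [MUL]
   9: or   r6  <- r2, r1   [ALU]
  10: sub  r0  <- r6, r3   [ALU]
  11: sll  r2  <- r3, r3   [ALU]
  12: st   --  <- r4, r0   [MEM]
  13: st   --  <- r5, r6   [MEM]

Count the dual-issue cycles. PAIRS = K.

c0: i0/i1 st and  dual
c1: i2/i3 sub beq  dual
c2: i4/i5 xor mulh  dual
c3: i6/i7 or add  dual
c4: i8 mul  WAW r6
c5: i9 or  RAW r6
c6: i10/i11 sub sll  dual
c7: i12 st  no-port MEM/MEM
c8: i13 st  tail

PAIRS = 5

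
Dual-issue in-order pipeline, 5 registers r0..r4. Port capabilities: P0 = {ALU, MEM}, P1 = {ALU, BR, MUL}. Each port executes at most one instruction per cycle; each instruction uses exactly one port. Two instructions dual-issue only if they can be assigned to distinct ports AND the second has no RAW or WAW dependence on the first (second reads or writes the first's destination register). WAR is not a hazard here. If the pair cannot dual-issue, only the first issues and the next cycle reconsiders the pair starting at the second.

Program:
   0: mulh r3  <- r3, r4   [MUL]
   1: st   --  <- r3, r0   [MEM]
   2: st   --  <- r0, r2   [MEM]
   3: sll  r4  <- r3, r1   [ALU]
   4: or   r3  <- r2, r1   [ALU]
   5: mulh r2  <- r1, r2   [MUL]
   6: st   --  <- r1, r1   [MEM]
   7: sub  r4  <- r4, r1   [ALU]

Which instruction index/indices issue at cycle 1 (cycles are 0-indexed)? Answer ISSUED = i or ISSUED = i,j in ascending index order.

  cy0 -> i0 (mulh.MUL) RAW r3
  cy1 -> i1 (st.MEM) no-port MEM/MEM
  cy2 -> i2,i3 (st.MEM+sll.ALU) 2-wide
  cy3 -> i4,i5 (or.ALU+mulh.MUL) 2-wide
  cy4 -> i6,i7 (st.MEM+sub.ALU) 2-wide

ISSUED = 1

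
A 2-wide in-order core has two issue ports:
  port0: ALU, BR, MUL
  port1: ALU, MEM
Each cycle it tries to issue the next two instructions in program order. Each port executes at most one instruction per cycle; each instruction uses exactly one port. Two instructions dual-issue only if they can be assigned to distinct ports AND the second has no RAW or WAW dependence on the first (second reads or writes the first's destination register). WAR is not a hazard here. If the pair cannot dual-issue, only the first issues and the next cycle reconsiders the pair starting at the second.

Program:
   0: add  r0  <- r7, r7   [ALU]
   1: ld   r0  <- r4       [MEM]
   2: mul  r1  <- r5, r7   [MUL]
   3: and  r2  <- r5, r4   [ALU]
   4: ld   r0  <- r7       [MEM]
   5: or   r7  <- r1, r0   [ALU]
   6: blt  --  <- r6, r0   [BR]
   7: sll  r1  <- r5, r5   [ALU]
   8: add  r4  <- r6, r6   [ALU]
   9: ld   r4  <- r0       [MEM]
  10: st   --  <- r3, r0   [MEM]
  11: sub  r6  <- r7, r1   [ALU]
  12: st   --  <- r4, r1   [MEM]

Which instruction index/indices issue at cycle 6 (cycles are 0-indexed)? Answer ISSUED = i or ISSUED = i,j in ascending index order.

c0: i0 add.ALU  WAW r0
c1: i1/i2 ld.MEM;mul.MUL  pair
c2: i3/i4 and.ALU;ld.MEM  pair
c3: i5/i6 or.ALU;blt.BR  pair
c4: i7/i8 sll.ALU;add.ALU  pair
c5: i9 ld.MEM  no-port MEM/MEM
c6: i10/i11 st.MEM;sub.ALU  pair
c7: i12 st.MEM  tail

ISSUED = 10,11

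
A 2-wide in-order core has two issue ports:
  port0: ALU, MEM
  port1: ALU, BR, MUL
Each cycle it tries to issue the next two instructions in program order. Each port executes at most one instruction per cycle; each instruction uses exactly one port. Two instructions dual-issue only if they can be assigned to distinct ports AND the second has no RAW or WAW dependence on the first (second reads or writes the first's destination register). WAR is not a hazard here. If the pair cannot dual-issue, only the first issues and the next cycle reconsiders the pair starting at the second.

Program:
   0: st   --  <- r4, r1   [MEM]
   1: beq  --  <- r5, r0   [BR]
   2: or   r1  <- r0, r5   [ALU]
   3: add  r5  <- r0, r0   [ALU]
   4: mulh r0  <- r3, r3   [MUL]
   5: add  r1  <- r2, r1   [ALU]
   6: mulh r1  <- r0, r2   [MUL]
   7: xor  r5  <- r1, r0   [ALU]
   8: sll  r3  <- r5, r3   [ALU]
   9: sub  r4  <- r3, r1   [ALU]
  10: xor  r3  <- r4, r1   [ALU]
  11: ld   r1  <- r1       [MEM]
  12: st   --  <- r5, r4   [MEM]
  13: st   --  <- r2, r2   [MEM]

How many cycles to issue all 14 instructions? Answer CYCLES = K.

t=0 i0+i1:st.MEM+beq.BR ; pair
t=1 i2+i3:or.ALU+add.ALU ; pair
t=2 i4+i5:mulh.MUL+add.ALU ; pair
t=3 i6:mulh.MUL ; RAW r1
t=4 i7:xor.ALU ; RAW r5
t=5 i8:sll.ALU ; RAW r3
t=6 i9:sub.ALU ; RAW r4
t=7 i10+i11:xor.ALU+ld.MEM ; pair
t=8 i12:st.MEM ; no-port MEM/MEM
t=9 i13:st.MEM ; tail

CYCLES = 10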